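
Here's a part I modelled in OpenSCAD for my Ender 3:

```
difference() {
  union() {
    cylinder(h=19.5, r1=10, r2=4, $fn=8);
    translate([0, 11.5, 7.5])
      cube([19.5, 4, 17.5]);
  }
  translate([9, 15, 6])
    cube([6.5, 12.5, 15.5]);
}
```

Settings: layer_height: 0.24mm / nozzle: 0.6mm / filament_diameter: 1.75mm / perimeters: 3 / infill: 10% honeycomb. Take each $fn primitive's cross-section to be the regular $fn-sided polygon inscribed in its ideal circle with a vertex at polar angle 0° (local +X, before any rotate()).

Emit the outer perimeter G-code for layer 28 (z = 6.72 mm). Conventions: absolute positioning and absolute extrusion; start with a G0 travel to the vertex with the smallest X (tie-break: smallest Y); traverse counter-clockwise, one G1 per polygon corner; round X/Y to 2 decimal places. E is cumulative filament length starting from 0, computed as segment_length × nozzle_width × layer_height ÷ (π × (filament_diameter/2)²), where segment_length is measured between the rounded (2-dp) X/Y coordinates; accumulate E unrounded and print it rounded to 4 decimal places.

At z = 6.72 mm: the cone (r1=10→r2=4) has section circumradius 7.932 here — a regular 8-gon; the cube at (0, 11.5) is not intersected at this z (z outside [7.5, 25]); Merging all regions: only the cone is present, so the union is just that shape — 1 connected region; the cube at (9, 15) (footprint 6.5×12.5) is included at this height; After the difference (first − rest): starting from that combined region, the 6.5×12.5 cube at (9, 15) misses the remaining region (no effect) — 1 connected region. The outline is a single polygon with 8 vertices. Extrusion per mm of travel: 0.6 × 0.24 / (π × 0.875²) = 0.059868. Accumulating E over each segment gives final E = 2.9076.

G0 X-7.93 Y0.00 Z6.72
G1 X-5.61 Y-5.61 E0.3634
G1 X0.00 Y-7.93 E0.7269
G1 X5.61 Y-5.61 E1.0903
G1 X7.93 Y0.00 E1.4538
G1 X5.61 Y5.61 E1.8172
G1 X0.00 Y7.93 E2.1807
G1 X-5.61 Y5.61 E2.5441
G1 X-7.93 Y0.00 E2.9076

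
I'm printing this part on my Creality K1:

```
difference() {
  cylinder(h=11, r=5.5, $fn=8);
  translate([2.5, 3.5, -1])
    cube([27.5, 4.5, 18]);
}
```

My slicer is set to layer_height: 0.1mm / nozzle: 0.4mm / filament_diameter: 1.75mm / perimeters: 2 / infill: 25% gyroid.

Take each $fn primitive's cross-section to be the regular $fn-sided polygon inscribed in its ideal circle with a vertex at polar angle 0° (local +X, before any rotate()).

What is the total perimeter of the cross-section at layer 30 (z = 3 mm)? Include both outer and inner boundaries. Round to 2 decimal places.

At z = 3 mm: the cylinder: section is a regular 8-gon, circumradius r=5.5 (perimeter = 2·8·5.500·sin(180°/8) = 33.68 mm); the 27.5×4.5 cube at (2.5, 3.5) contributes its full rectangle (perimeter 64.00 mm); Taking the first minus the rest: starting from the r=5.5 cylinder, the 27.5×4.5 cube at (2.5, 3.5) partially overlaps it — only the 0.97 mm² overlap (of its 123.75 mm²) is removed, clipping the outline — boundary = 34.27 mm. Overall, the cross-section is a single solid region. Total boundary length (outer) = 34.27 mm.

34.27 mm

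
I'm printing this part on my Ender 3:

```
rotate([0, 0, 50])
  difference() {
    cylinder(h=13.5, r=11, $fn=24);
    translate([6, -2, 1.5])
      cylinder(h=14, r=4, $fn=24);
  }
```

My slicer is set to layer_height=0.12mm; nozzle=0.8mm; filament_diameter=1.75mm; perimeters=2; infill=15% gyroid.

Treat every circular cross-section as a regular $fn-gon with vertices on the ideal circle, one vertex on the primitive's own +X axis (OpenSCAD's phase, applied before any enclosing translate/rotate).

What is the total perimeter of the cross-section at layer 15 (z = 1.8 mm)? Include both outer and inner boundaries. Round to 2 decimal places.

At z = 1.8 mm: the r=11 cylinder contributes a regular 24-gon of circumradius 11 (perimeter = 2·24·11.000·sin(180°/24) = 68.92 mm); the r=4 cylinder at (6, -2) contributes a regular 24-gon of circumradius 4 (perimeter = 2·24·4.000·sin(180°/24) = 25.06 mm); Subtracting the remaining from the first: starting from the r=11 cylinder, the r=4 cylinder at (6, -2) lies wholly inside it (removes its full 49.69 mm² and its 25.06 mm outline becomes a hole wall) — boundary (outer + 1 inner loop) = 93.98 mm; (rotated 50° about Z; rotation is an isometry so areas/perimeters/island counts are preserved). Overall, the cross-section is one region with 1 hole. Total boundary length (outer + inner) = 93.98 mm.

93.98 mm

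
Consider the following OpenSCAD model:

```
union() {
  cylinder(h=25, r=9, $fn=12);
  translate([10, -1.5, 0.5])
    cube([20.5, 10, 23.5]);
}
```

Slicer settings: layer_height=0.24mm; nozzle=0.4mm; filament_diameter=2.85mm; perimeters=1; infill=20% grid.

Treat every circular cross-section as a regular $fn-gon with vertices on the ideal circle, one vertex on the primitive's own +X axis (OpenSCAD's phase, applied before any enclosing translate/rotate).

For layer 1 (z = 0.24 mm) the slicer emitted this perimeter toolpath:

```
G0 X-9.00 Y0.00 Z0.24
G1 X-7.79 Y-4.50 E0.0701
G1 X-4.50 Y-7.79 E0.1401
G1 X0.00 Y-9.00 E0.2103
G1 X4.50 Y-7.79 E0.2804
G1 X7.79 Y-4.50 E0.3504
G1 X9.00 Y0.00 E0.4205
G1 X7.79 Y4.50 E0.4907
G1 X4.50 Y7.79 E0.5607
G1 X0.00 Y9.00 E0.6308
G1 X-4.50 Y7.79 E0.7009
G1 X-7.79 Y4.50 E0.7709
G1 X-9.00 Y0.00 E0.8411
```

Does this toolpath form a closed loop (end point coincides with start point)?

yes

Start point (G0): (-9.00, 0.00). End point (last G1): the path returns to the start — closed.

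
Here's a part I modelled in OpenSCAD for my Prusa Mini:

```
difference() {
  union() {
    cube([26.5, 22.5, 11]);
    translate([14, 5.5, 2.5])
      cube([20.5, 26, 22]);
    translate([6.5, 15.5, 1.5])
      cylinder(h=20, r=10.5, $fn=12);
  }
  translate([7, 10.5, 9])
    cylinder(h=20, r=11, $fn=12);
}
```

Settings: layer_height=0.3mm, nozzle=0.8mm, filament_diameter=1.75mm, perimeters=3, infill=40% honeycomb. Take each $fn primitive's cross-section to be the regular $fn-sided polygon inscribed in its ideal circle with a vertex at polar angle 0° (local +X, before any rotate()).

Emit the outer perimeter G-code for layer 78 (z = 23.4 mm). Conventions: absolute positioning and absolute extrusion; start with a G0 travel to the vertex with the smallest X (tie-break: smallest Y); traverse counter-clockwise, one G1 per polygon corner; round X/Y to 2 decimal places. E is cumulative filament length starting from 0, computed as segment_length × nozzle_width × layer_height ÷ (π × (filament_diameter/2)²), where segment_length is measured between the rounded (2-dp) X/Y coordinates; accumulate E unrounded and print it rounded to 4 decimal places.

At z = 23.4 mm: the cube does not reach this height (z outside [0, 11]); the cube at (14, 5.5) is present — its section is the full 20.5×26 rectangle; the cylinder at (6.5, 15.5) is not intersected at this z (z outside [1.5, 21.5]); Combining (union): only the 20.5×26 cube at (14, 5.5) is present, so the union is just that shape — 1 connected region; the r=11 cylinder at (7, 10.5) gives a regular 12-gon of circumradius 11 (constant along its height); After the difference (first − rest): starting from the result so far, the r=11 cylinder at (7, 10.5) partially overlaps it — only the 37.79 mm² overlap (of its 363.00 mm²) is removed, clipping the outline — 1 connected region. The outline is a single polygon with 7 vertices. Extrusion per mm of travel: 0.8 × 0.3 / (π × 0.875²) = 0.099780. Accumulating E over each segment gives final E = 9.1556.

G0 X14.00 Y18.53 Z23.40
G1 X16.53 Y16.00 E0.3570
G1 X18.00 Y10.50 E0.9251
G1 X16.66 Y5.50 E1.4416
G1 X34.50 Y5.50 E3.2217
G1 X34.50 Y31.50 E5.8159
G1 X14.00 Y31.50 E7.8614
G1 X14.00 Y18.53 E9.1556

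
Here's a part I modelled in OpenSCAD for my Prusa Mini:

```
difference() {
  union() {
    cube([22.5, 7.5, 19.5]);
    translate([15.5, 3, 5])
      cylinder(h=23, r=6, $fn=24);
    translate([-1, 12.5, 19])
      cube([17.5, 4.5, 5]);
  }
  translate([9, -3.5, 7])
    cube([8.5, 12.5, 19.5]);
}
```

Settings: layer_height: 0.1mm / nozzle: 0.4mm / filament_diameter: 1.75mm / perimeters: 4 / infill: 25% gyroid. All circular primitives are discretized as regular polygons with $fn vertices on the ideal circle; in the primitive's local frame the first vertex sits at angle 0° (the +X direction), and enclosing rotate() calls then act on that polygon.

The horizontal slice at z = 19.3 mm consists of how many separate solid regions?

At z = 19.3 mm: the 22.5×7.5 cube contributes its full rectangle; the cylinder at (15.5, 3): section is a regular 24-gon, circumradius r=6; the cube at (-1, 12.5) is present — its section is the full 17.5×4.5 rectangle; Merging all regions: the regions partially overlap (shared area 82.27 mm²), so overlapping operands fuse into one piece — 2 connected regions; the 8.5×12.5 cube at (9, -3.5) contributes its full rectangle; After the difference (first − rest): starting from that combined region, the 8.5×12.5 cube at (9, -3.5) partially overlaps it — only the 86.94 mm² overlap (of its 106.25 mm²) is removed, clipping the outline — 3 connected regions. The result has 3 disconnected regions.

3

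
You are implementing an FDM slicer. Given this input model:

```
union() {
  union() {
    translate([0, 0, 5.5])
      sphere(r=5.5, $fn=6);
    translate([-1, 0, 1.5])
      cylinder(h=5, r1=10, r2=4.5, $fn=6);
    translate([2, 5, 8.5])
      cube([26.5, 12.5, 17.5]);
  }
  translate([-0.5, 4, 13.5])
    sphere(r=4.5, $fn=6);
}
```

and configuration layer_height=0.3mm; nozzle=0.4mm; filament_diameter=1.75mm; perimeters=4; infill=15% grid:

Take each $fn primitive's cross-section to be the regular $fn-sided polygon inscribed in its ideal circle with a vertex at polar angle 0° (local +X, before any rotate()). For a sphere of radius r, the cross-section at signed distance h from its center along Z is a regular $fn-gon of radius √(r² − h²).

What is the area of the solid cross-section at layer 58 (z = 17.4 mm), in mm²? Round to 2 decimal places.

At z = 17.4 mm: the sphere is absent (|z−center|=11.900 > r=5.5); the cone at (-1, 0) is not intersected at this z (z outside [1.5, 6.5]); the cube at (2, 5) is present — its section is the full 26.5×12.5 rectangle (area 331.25 mm²); Combining (union): only the 26.5×12.5 cube at (2, 5) is present, so the union is just that shape — area = 331.25 mm²; the sphere at (-0.5, 4): section is a regular 6-gon, circumradius = √(r²−h²) = √(4.5²−3.9²) = 2.245 (area = (6/2)·2.245²·sin(360°/6) = 13.09 mm²); Taking the union: the 2 present regions are separate (no shared area or edge), so areas and boundary lengths simply add and each stays a separate island — area = 344.34 mm². Overall, the cross-section has 2 separate islands. Net area = 344.34 mm².

344.34 mm²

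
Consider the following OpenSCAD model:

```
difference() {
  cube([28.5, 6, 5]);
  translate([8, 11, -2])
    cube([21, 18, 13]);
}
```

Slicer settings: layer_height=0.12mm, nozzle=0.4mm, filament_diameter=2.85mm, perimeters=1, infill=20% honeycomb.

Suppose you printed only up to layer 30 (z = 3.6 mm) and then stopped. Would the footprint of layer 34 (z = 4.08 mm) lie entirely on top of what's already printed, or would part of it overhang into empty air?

entirely on top

Compare the two slices. At z = 3.6: the cube (footprint 28.5×6) is included at this height (area 171.00 mm²); the cube at (8, 11) is present — its section is the full 21×18 rectangle (area 378.00 mm²); After the difference (first − rest): starting from the 28.5×6 cube (171.00 mm²), the 21×18 cube at (8, 11) misses the remaining region (no effect) — area = 171.00 mm². At z = 4.08: the cube is present — its section is the full 28.5×6 rectangle (area 171.00 mm²); the cube at (8, 11) is present — its section is the full 21×18 rectangle (area 378.00 mm²); Subtracting the remaining from the first: starting from the 28.5×6 cube (171.00 mm²), the 21×18 cube at (8, 11) misses the remaining region (no effect) — area = 171.00 mm². Checking containment: the cross-section at z = 4.08 is a subset of the cross-section at z = 3.6.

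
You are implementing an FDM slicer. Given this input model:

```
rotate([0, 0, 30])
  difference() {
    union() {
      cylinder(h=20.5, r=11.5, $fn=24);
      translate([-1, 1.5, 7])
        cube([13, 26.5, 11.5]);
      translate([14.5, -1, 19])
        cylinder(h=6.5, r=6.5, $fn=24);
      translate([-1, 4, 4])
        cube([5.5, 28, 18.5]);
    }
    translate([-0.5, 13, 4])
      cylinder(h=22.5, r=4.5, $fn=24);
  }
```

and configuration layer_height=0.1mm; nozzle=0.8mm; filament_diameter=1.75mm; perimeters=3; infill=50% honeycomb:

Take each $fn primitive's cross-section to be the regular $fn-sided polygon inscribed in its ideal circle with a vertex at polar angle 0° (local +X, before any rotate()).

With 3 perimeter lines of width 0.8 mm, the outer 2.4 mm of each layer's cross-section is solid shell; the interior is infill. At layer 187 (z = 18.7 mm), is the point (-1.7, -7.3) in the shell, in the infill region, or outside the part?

At z = 18.7 mm: the r=11.5 cylinder gives a regular 24-gon of circumradius 11.5 (constant along its height); the cube at (-1, 1.5) is absent (z outside [7, 18.5]); the cylinder at (14.5, -1) is not intersected at this z (z outside [19, 25.5]); the cube at (-1, 4) is present — its section is the full 5.5×28 rectangle; Taking the union: the regions partially overlap (shared area 39.52 mm²), so overlapping operands fuse into one piece — 1 connected region; the cylinder at (-0.5, 13): section is a regular 24-gon, circumradius r=4.5; Subtracting the remaining from the first: starting from the result so far, the r=4.5 cylinder at (-0.5, 13) partially overlaps it — only the 41.97 mm² overlap (of its 62.89 mm²) is removed, clipping the outline — 1 connected region; (rotated 30° about Z; rotation is an isometry so areas/perimeters/island counts are preserved). Overall, the cross-section is a single solid region. Undo the 30° rotation: the query point maps to (-5.122, -5.472) in the un-rotated model frame. The nearest boundary edge runs (-5.75, -9.96)→(-8.13, -8.13); distance from the point to it = 3.94 mm. The point is inside the cross-section and 3.94 mm from the nearest boundary — more than the 2.4 mm shell width (3 × 0.8), so it's in the infill interior.

infill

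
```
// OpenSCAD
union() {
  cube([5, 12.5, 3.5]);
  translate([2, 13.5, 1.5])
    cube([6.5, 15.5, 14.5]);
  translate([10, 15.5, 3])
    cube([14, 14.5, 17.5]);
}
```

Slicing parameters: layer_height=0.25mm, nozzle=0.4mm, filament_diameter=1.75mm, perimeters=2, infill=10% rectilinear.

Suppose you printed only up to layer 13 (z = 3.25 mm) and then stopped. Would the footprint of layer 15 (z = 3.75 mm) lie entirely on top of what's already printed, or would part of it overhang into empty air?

Compare the two slices. At z = 3.25: the 5×12.5 cube contributes its full rectangle (area 62.50 mm²); the cube at (2, 13.5) (footprint 6.5×15.5) is included at this height (area 100.75 mm²); the cube at (10, 15.5) (footprint 14×14.5) is included at this height (area 203.00 mm²); Merging all regions: the 3 present regions are separate (no shared area or edge), so areas and boundary lengths simply add and each stays a separate island — area = 366.25 mm². At z = 3.75: the cube is not intersected at this z (z outside [0, 3.5]); the cube at (2, 13.5) (footprint 6.5×15.5) is included at this height (area 100.75 mm²); the cube at (10, 15.5) is present — its section is the full 14×14.5 rectangle (area 203.00 mm²); Merging all regions: the 2 present regions are separate (no shared area or edge), so areas and boundary lengths simply add and each stays a separate island — area = 303.75 mm². Checking containment: the cross-section at z = 3.75 is a subset of the cross-section at z = 3.25.

entirely on top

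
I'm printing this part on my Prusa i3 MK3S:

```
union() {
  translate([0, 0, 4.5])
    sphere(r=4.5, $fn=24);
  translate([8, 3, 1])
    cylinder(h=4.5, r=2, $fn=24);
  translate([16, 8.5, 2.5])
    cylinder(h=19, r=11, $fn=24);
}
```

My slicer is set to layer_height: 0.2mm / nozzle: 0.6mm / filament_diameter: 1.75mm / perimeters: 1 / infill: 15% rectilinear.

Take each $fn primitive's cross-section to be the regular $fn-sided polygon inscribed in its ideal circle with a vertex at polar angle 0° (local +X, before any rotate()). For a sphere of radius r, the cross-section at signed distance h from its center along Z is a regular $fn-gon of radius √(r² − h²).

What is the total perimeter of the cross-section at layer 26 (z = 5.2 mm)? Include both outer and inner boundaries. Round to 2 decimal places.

At z = 5.2 mm: the r=4.5 sphere contributes a regular 24-gon of circumradius √(4.5²−0.7²) = 4.445 (perimeter = 2·24·4.445·sin(180°/24) = 27.85 mm); the r=2 cylinder at (8, 3) contributes a regular 24-gon of circumradius 2 (perimeter = 2·24·2.000·sin(180°/24) = 12.53 mm); the r=11 cylinder at (16, 8.5) contributes a regular 24-gon of circumradius 11 (perimeter = 2·24·11.000·sin(180°/24) = 68.92 mm); Taking the union: the regions partially overlap (shared area 10.64 mm²), so the edge portions inside another operand are dropped and the merged outline is re-measured after clipping — boundary = 97.35 mm. Overall, the cross-section has 2 separate islands. Total boundary length (outer) = 97.35 mm.

97.35 mm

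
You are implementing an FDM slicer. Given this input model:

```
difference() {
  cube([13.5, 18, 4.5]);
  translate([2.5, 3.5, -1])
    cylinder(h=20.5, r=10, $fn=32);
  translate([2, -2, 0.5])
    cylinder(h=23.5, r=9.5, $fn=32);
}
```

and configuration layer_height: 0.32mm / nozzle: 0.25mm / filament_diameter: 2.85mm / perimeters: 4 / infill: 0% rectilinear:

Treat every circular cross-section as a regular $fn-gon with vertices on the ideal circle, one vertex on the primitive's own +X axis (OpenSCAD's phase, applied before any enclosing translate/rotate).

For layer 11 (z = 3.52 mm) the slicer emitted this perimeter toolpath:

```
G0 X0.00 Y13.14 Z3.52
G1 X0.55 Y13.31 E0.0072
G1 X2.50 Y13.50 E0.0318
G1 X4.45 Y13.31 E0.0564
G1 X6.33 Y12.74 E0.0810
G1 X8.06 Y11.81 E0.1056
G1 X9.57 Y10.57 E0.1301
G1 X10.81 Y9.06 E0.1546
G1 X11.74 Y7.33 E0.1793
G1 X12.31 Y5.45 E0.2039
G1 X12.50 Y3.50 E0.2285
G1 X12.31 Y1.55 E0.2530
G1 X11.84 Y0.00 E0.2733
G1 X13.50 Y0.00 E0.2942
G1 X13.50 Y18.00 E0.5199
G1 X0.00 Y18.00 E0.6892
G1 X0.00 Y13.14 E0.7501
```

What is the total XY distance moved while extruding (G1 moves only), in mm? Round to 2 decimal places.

Sum the Euclidean lengths of each G1 segment: total = 59.82 mm.

59.82 mm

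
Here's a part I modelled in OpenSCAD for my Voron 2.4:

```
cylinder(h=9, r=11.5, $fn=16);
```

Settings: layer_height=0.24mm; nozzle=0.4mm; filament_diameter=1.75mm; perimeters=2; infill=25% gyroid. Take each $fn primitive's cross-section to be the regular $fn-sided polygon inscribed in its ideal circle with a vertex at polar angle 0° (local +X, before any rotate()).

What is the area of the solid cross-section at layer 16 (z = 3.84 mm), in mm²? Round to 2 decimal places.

At z = 3.84 mm: the cylinder: section is a regular 16-gon, circumradius r=11.5 (area = (16/2)·11.500²·sin(360°/16) = 404.88 mm²). Overall, the cross-section is a single solid region. Net area = 404.88 mm².

404.88 mm²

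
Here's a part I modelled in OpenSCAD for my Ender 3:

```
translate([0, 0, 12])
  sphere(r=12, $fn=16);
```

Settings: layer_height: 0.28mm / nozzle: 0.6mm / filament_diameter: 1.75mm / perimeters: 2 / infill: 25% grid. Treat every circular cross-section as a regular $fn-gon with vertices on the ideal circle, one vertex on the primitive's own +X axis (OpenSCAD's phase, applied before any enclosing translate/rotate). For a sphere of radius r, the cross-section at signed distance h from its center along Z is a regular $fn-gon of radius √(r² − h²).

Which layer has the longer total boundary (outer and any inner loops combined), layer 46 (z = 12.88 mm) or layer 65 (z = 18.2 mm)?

layer 46 (z = 12.88 mm)

Layer 46 (z = 12.88): the r=12 sphere slices to a regular 16-gon of circumradius 11.968 (√(r²−h²) with h=0.88 from center) (perimeter = 2·16·11.968·sin(180°/16) = 74.71 mm). So its perimeter = 74.71 mm. Layer 65 (z = 18.2): the r=12 sphere contributes a regular 16-gon of circumradius √(12²−6.2²) = 10.274 (perimeter = 2·16·10.274·sin(180°/16) = 64.14 mm). So its perimeter = 64.14 mm. Layer 46 is larger (74.71 vs 64.14 mm).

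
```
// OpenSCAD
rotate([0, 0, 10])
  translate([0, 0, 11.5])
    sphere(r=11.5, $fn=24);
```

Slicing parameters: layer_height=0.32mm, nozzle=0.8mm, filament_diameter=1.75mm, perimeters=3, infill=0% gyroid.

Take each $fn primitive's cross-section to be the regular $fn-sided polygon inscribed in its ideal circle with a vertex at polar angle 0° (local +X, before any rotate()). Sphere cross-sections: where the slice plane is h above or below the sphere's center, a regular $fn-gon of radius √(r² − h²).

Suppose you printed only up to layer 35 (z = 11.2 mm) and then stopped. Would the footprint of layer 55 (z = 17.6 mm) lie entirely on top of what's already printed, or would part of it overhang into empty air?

Compare the two slices. At z = 11.2: the sphere: section is a regular 24-gon, circumradius = √(r²−h²) = √(11.5²−0.3²) = 11.496 (area = (24/2)·11.496²·sin(360°/24) = 410.47 mm²); (rotated 10° about Z; rotation is an isometry so areas/perimeters/island counts are preserved). At z = 17.6: the r=11.5 sphere contributes a regular 24-gon of circumradius √(11.5²−6.1²) = 9.749 (area = (24/2)·9.749²·sin(360°/24) = 295.18 mm²); (whole slice rotated 10° about Z — lengths, areas and connectivity unchanged). Checking containment: the cross-section at z = 17.6 is a subset of the cross-section at z = 11.2.

entirely on top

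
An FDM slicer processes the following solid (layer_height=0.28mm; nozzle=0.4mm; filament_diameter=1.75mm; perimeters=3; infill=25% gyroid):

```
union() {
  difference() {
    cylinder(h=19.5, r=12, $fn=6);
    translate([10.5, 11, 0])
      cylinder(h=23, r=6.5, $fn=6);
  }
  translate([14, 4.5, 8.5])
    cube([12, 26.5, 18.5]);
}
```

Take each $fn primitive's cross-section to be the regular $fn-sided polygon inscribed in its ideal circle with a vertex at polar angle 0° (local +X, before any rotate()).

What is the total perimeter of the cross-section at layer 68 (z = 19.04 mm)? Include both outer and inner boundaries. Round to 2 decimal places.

149.00 mm

At z = 19.04 mm: the r=12 cylinder gives a regular 6-gon of circumradius 12 (constant along its height) (perimeter = 2·6·12.000·sin(180°/6) = 72.00 mm); the r=6.5 cylinder at (10.5, 11) contributes a regular 6-gon of circumradius 6.5 (perimeter = 2·6·6.500·sin(180°/6) = 39.00 mm); Subtracting the remaining from the first: starting from the r=12 cylinder, the r=6.5 cylinder at (10.5, 11) partially overlaps it — only the 8.28 mm² overlap (of its 109.77 mm²) is removed, clipping the outline — boundary = 72.00 mm; the 12×26.5 cube at (14, 4.5) contributes its full rectangle (perimeter 77.00 mm); Combining (union): the 2 present regions are separate (no shared area or edge), so areas and boundary lengths simply add and each stays a separate island — boundary = 149.00 mm. Overall, the cross-section has 2 separate islands. Total boundary length (outer) = 149.00 mm.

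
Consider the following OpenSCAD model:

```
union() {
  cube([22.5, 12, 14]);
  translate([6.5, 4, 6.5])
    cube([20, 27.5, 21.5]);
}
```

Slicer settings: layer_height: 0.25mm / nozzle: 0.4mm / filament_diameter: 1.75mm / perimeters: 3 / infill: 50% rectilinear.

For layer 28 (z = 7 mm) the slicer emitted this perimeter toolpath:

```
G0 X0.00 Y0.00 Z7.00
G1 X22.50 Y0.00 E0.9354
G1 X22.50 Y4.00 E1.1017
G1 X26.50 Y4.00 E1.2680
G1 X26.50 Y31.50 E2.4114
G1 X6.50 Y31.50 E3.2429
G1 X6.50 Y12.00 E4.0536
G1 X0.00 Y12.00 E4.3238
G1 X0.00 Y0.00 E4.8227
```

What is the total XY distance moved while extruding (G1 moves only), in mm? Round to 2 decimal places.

116.00 mm

Sum the Euclidean lengths of each G1 segment: total = 116.00 mm.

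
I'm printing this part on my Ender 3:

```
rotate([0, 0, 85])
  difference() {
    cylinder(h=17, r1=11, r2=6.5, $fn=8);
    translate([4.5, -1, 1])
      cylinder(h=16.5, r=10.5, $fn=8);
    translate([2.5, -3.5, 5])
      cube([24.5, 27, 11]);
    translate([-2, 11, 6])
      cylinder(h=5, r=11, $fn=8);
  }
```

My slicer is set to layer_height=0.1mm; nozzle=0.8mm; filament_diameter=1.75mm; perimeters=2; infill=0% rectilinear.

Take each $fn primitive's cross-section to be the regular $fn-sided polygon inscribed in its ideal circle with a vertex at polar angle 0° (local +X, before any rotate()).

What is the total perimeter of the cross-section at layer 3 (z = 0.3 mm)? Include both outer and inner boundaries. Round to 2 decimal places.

66.87 mm

At z = 0.3 mm: the cone: at t=0.018 of its height the radius interpolates to r₁+(r₂−r₁)t = 10.921, giving a regular 8-gon of that circumradius (perimeter = 2·8·10.921·sin(180°/8) = 66.87 mm); the cylinder at (4.5, -1) does not reach this height (z outside [1, 17.5]); the cube at (2.5, -3.5) is not intersected at this z (z outside [5, 16]); the cylinder at (-2, 11) is absent (z outside [6, 11]); After the difference (first − rest): none of the subtracted shapes is present at this height, so the cone is unchanged — boundary = 66.87 mm; (rotated 85° about Z; rotation is an isometry so areas/perimeters/island counts are preserved). Overall, the cross-section is a single solid region. Total boundary length (outer) = 66.87 mm.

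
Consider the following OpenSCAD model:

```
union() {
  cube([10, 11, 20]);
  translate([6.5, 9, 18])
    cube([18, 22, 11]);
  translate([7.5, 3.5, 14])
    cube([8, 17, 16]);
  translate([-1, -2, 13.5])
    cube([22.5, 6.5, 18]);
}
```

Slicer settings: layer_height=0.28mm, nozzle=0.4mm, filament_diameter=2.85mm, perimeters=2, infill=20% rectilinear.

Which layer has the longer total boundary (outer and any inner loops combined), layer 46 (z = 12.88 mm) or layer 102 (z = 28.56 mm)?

Layer 46 (z = 12.88): the 10×11 cube contributes its full rectangle (perimeter 42.00 mm); the cube at (6.5, 9) is absent (z outside [18, 29]); the cube at (7.5, 3.5) does not reach this height (z outside [14, 30]); the cube at (-1, -2) is absent (z outside [13.5, 31.5]); Merging all regions: only the 10×11 cube is present, so the union is just that shape — boundary = 42.00 mm. So its perimeter = 42.00 mm. Layer 102 (z = 28.56): the cube does not reach this height (z outside [0, 20]); the cube at (6.5, 9) (footprint 18×22) is included at this height (perimeter 80.00 mm); the 8×17 cube at (7.5, 3.5) contributes its full rectangle (perimeter 50.00 mm); the 22.5×6.5 cube at (-1, -2) contributes its full rectangle (perimeter 58.00 mm); Merging all regions: the regions partially overlap (shared area 100.00 mm²), so the edge portions inside another operand are dropped and the merged outline is re-measured after clipping — boundary = 131.00 mm. So its perimeter = 131.00 mm. Layer 102 is larger (131.00 vs 42.00 mm).

layer 102 (z = 28.56 mm)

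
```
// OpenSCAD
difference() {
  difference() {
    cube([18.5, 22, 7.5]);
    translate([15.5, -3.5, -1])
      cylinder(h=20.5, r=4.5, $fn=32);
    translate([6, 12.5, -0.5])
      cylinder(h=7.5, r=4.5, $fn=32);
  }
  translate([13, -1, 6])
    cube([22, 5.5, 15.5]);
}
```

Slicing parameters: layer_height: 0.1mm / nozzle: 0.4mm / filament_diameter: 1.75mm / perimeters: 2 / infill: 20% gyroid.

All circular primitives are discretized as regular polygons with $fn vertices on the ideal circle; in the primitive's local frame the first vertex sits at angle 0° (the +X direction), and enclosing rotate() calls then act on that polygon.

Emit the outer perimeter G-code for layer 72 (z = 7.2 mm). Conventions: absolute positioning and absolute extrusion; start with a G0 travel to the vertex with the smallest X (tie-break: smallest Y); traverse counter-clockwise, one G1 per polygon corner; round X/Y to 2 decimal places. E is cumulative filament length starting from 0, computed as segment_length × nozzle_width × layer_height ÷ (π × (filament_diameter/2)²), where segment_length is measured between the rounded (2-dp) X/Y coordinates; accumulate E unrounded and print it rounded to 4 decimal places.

At z = 7.2 mm: the cube is present — its section is the full 18.5×22 rectangle; the r=4.5 cylinder at (15.5, -3.5) gives a regular 32-gon of circumradius 4.5 (constant along its height); the cylinder at (6, 12.5) does not reach this height (z outside [-0.5, 7]); Taking the first minus the rest: starting from the 18.5×22 cube, the r=4.5 cylinder at (15.5, -3.5) partially overlaps it — only the 3.78 mm² overlap (of its 63.21 mm²) is removed, clipping the outline — 1 connected region; the cube at (13, -1) is present — its section is the full 22×5.5 rectangle; Taking the first minus the rest: starting from that combined region, the 22×5.5 cube at (13, -1) partially overlaps it — only the 21.01 mm² overlap (of its 121.00 mm²) is removed, clipping the outline — 1 connected region. The outline is a single polygon with 7 vertices. Extrusion per mm of travel: 0.4 × 0.1 / (π × 0.875²) = 0.016630. Accumulating E over each segment gives final E = 1.3445.

G0 X0.00 Y0.00 Z7.20
G1 X12.71 Y0.00 E0.2114
G1 X13.00 Y0.24 E0.2176
G1 X13.00 Y4.50 E0.2885
G1 X18.50 Y4.50 E0.3799
G1 X18.50 Y22.00 E0.6710
G1 X0.00 Y22.00 E0.9786
G1 X0.00 Y0.00 E1.3445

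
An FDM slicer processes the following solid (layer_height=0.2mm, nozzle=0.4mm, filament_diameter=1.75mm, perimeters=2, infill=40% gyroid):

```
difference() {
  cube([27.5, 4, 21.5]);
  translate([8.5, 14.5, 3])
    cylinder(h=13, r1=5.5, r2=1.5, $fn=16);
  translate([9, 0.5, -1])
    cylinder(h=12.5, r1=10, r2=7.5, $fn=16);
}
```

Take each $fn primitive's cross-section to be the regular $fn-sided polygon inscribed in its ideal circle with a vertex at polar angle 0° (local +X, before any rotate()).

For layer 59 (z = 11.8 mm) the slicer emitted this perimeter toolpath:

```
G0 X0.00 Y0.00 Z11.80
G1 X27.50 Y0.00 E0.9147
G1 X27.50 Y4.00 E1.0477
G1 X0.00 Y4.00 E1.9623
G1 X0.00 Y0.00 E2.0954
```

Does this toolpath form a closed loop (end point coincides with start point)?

yes

Start point (G0): (0.00, 0.00). End point (last G1): the path returns to the start — closed.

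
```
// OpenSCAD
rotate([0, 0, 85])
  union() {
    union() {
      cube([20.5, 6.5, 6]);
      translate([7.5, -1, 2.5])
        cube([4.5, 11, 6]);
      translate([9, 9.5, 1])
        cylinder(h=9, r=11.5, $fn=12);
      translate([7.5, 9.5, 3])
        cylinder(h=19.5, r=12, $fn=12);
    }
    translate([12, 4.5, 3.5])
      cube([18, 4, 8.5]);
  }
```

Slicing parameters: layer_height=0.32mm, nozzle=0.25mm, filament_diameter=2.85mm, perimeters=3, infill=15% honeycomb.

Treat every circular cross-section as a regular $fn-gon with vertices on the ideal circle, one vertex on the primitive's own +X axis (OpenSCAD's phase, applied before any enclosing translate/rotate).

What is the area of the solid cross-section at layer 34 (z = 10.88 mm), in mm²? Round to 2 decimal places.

At z = 10.88 mm: the cube is absent (z outside [0, 6]); the cube at (7.5, -1) does not reach this height (z outside [2.5, 8.5]); the cylinder at (9, 9.5) is absent (z outside [1, 10]); the r=12 cylinder at (7.5, 9.5) contributes a regular 12-gon of circumradius 12 (area = (12/2)·12.000²·sin(360°/12) = 432.00 mm²); Taking the union: only the r=12 cylinder at (7.5, 9.5) is present, so the union is just that shape — area = 432.00 mm²; the 18×4 cube at (12, 4.5) contributes its full rectangle (area 72.00 mm²); Merging all regions: the regions partially overlap — summed areas 504.00 mm² minus the doubly-counted overlap 26.78 mm² gives 477.22 mm² — area = 477.22 mm²; (whole slice rotated 85° about Z — lengths, areas and connectivity unchanged). Overall, the cross-section is a single solid region. Net area = 477.22 mm².

477.22 mm²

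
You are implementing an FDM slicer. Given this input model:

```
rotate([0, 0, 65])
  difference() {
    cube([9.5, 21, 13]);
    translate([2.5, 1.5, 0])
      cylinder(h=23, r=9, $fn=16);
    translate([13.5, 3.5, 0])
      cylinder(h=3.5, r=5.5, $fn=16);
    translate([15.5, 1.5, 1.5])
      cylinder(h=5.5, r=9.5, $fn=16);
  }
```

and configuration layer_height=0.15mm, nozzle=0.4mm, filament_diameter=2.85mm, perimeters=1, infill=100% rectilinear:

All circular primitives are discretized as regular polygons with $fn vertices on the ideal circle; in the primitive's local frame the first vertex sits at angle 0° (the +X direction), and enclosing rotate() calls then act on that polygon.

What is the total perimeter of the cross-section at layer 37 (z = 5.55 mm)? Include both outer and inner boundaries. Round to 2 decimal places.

43.22 mm

At z = 5.55 mm: the 9.5×21 cube contributes its full rectangle (perimeter 61.00 mm); the r=9 cylinder at (2.5, 1.5) contributes a regular 16-gon of circumradius 9 (perimeter = 2·16·9.000·sin(180°/16) = 56.19 mm); the cylinder at (13.5, 3.5) is absent (z outside [0, 3.5]); the cylinder at (15.5, 1.5): section is a regular 16-gon, circumradius r=9.5 (perimeter = 2·16·9.500·sin(180°/16) = 59.31 mm); After the difference (first − rest): starting from the 9.5×21 cube, the r=9 cylinder at (2.5, 1.5) partially overlaps it — only the 91.12 mm² overlap (of its 247.98 mm²) is removed, clipping the outline; the r=9.5 cylinder at (15.5, 1.5) partially overlaps it — only the 0.75 mm² overlap (of its 276.30 mm²) is removed, clipping the outline — boundary = 43.22 mm; (whole slice rotated 65° about Z — lengths, areas and connectivity unchanged). Overall, the cross-section is a single solid region. Total boundary length (outer) = 43.22 mm.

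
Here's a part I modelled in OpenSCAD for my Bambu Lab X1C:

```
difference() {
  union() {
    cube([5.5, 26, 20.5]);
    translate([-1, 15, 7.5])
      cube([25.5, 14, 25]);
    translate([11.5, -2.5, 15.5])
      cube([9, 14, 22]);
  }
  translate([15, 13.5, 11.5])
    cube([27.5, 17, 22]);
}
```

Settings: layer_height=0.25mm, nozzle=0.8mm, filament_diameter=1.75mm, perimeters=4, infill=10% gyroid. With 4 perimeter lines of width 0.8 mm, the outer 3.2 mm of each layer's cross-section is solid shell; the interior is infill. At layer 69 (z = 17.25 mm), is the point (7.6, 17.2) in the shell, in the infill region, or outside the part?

shell

At z = 17.25 mm: the cube is present — its section is the full 5.5×26 rectangle; the cube at (-1, 15) (footprint 25.5×14) is included at this height; the 9×14 cube at (11.5, -2.5) contributes its full rectangle; Merging all regions: the regions partially overlap (shared area 60.50 mm²), so overlapping operands fuse into one piece — 2 connected regions; the cube at (15, 13.5) is present — its section is the full 27.5×17 rectangle; Subtracting the remaining from the first: starting from that combined region, the 27.5×17 cube at (15, 13.5) partially overlaps it — only the 133.00 mm² overlap (of its 467.50 mm²) is removed, clipping the outline — 2 connected regions. Overall, the cross-section has 2 separate islands. The nearest boundary edge runs (15.00, 15.00)→(5.50, 15.00); distance from the point to it = 2.20 mm. (Shell/infill is judged within the island containing the point — the largest one.) The point is inside the cross-section, 2.20 mm from the nearest boundary — within the 3.2 mm shell band (4 × 0.8).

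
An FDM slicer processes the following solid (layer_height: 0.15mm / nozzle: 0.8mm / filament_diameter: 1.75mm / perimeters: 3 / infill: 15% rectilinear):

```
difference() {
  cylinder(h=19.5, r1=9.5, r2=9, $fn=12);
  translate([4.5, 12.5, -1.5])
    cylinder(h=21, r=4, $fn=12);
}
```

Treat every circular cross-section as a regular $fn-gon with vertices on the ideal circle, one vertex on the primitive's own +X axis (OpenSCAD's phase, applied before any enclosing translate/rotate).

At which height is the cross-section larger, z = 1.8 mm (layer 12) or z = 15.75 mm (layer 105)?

layer 12 (z = 1.8 mm)

Layer 12 (z = 1.8): the cone: at t=0.092 of its height the radius interpolates to r₁+(r₂−r₁)t = 9.454, giving a regular 12-gon of that circumradius (area = (12/2)·9.454²·sin(360°/12) = 268.13 mm²); the r=4 cylinder at (4.5, 12.5) gives a regular 12-gon of circumradius 4 (constant along its height) (area = (12/2)·4.000²·sin(360°/12) = 48.00 mm²); Subtracting the remaining from the first: starting from the cone (268.13 mm²), the r=4 cylinder at (4.5, 12.5) misses the remaining region (no effect) — area = 268.13 mm². So its area = 268.13 mm². Layer 105 (z = 15.75): the cone contributes a regular 12-gon of circumradius 9.096 (interpolated between r1=9.5 and r2=9 at t=0.808) (area = (12/2)·9.096²·sin(360°/12) = 248.22 mm²); the r=4 cylinder at (4.5, 12.5) gives a regular 12-gon of circumradius 4 (constant along its height) (area = (12/2)·4.000²·sin(360°/12) = 48.00 mm²); After the difference (first − rest): starting from the cone (248.22 mm²), the r=4 cylinder at (4.5, 12.5) misses the remaining region (no effect) — area = 248.22 mm². So its area = 248.22 mm². Layer 12 is larger (268.13 vs 248.22 mm²).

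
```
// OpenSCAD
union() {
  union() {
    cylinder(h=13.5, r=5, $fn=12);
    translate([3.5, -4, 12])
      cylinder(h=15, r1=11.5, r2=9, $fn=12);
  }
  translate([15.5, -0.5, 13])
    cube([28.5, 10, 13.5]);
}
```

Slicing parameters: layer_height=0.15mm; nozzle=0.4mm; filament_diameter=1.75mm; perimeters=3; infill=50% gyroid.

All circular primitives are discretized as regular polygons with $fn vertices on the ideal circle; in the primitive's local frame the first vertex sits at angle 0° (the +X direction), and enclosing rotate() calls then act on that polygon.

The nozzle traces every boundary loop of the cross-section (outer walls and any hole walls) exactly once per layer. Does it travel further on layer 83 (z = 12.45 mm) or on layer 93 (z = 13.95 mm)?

layer 93 (z = 13.95 mm)

Layer 83 (z = 12.45): the r=5 cylinder gives a regular 12-gon of circumradius 5 (constant along its height) (perimeter = 2·12·5.000·sin(180°/12) = 31.06 mm); the cone at (3.5, -4) (r1=11.5→r2=9) has section circumradius 11.425 here — a regular 12-gon (perimeter = 2·12·11.425·sin(180°/12) = 70.97 mm); Taking the union: the r=5 cylinder lies entirely inside the cone at (3.5, -4), so the union is just the cone at (3.5, -4) — boundary = 70.97 mm; the cube at (15.5, -0.5) is absent (z outside [13, 26.5]); Taking the union: only the result so far is present, so the union is just that shape — boundary = 70.97 mm. So its perimeter = 70.97 mm. Layer 93 (z = 13.95): the cylinder does not reach this height (z outside [0, 13.5]); the cone at (3.5, -4) contributes a regular 12-gon of circumradius 11.175 (interpolated between r1=11.5 and r2=9 at t=0.130) (perimeter = 2·12·11.175·sin(180°/12) = 69.42 mm); Combining (union): only the cone at (3.5, -4) is present, so the union is just that shape — boundary = 69.42 mm; the cube at (15.5, -0.5) (footprint 28.5×10) is included at this height (perimeter 77.00 mm); Merging all regions: the 2 present regions are separate (no shared area or edge), so areas and boundary lengths simply add and each stays a separate island — boundary = 146.42 mm. So its perimeter = 146.42 mm. Layer 93 is larger (146.42 vs 70.97 mm).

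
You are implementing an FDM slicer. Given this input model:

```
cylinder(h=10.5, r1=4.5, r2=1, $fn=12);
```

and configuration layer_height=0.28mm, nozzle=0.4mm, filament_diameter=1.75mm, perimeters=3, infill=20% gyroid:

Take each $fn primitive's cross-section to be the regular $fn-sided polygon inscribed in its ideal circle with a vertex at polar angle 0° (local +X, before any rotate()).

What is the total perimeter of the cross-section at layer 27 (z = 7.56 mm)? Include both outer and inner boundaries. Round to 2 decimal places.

At z = 7.56 mm: the cone: at t=0.720 of its height the radius interpolates to r₁+(r₂−r₁)t = 1.980, giving a regular 12-gon of that circumradius (perimeter = 2·12·1.980·sin(180°/12) = 12.30 mm). Overall, the cross-section is a single solid region. Total boundary length (outer) = 12.30 mm.

12.30 mm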